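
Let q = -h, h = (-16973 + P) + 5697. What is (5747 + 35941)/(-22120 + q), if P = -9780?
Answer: -5211/133 ≈ -39.180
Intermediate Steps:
h = -21056 (h = (-16973 - 9780) + 5697 = -26753 + 5697 = -21056)
q = 21056 (q = -1*(-21056) = 21056)
(5747 + 35941)/(-22120 + q) = (5747 + 35941)/(-22120 + 21056) = 41688/(-1064) = 41688*(-1/1064) = -5211/133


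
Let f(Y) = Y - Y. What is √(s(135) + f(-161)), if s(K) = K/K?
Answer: 1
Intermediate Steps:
f(Y) = 0
s(K) = 1
√(s(135) + f(-161)) = √(1 + 0) = √1 = 1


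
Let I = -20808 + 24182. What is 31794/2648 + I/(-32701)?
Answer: 515380621/43296124 ≈ 11.904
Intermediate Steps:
I = 3374
31794/2648 + I/(-32701) = 31794/2648 + 3374/(-32701) = 31794*(1/2648) + 3374*(-1/32701) = 15897/1324 - 3374/32701 = 515380621/43296124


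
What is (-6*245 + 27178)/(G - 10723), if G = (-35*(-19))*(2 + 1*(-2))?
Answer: -25708/10723 ≈ -2.3975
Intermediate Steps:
G = 0 (G = 665*(2 - 2) = 665*0 = 0)
(-6*245 + 27178)/(G - 10723) = (-6*245 + 27178)/(0 - 10723) = (-1470 + 27178)/(-10723) = 25708*(-1/10723) = -25708/10723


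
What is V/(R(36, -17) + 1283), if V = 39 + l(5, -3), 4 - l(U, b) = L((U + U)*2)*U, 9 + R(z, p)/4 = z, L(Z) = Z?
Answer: -57/1391 ≈ -0.040978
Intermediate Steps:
R(z, p) = -36 + 4*z
l(U, b) = 4 - 4*U² (l(U, b) = 4 - (U + U)*2*U = 4 - (2*U)*2*U = 4 - 4*U*U = 4 - 4*U²)
V = -57 (V = 39 + (4 - 4*5²) = 39 + (4 - 4*25) = 39 + (4 - 100) = 39 - 96 = -57)
V/(R(36, -17) + 1283) = -57/((-36 + 4*36) + 1283) = -57/((-36 + 144) + 1283) = -57/(108 + 1283) = -57/1391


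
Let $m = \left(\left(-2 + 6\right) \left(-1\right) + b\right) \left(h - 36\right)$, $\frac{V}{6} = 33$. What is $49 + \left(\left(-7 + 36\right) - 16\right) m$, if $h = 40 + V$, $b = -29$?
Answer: $-86609$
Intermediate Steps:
$V = 198$ ($V = 6 \cdot 33 = 198$)
$h = 238$ ($h = 40 + 198 = 238$)
$m = -6666$ ($m = \left(\left(-2 + 6\right) \left(-1\right) - 29\right) \left(238 - 36\right) = \left(4 \left(-1\right) - 29\right) 202 = \left(-4 - 29\right) 202 = \left(-33\right) 202 = -6666$)
$49 + \left(\left(-7 + 36\right) - 16\right) m = 49 + \left(\left(-7 + 36\right) - 16\right) \left(-6666\right) = 49 + \left(29 - 16\right) \left(-6666\right) = 49 + 13 \left(-6666\right) = 49 - 86658 = -86609$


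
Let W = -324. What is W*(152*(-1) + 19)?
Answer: 43092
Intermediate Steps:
W*(152*(-1) + 19) = -324*(152*(-1) + 19) = -324*(-152 + 19) = -324*(-133) = 43092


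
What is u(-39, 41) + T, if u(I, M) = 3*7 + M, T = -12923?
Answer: -12861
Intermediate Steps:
u(I, M) = 21 + M
u(-39, 41) + T = (21 + 41) - 12923 = 62 - 12923 = -12861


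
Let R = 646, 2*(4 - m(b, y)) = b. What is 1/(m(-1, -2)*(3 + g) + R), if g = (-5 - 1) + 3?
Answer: 1/646 ≈ 0.0015480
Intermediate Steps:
g = -3 (g = -6 + 3 = -3)
m(b, y) = 4 - b/2
1/(m(-1, -2)*(3 + g) + R) = 1/((4 - ½*(-1))*(3 - 3) + 646) = 1/((4 + ½)*0 + 646) = 1/((9/2)*0 + 646) = 1/(0 + 646) = 1/646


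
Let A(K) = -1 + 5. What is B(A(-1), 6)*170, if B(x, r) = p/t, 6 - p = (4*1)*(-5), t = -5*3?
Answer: -884/3 ≈ -294.67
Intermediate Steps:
t = -15
A(K) = 4
p = 26 (p = 6 - 4*1*(-5) = 6 - 4*(-5) = 6 - 1*(-20) = 6 + 20 = 26)
B(x, r) = -26/15 (B(x, r) = 26/(-15) = 26*(-1/15) = -26/15)
B(A(-1), 6)*170 = -26/15*170 = -884/3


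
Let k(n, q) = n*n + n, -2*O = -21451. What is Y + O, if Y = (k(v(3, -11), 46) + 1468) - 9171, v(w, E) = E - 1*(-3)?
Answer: 6157/2 ≈ 3078.5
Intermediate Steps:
v(w, E) = 3 + E (v(w, E) = E + 3 = 3 + E)
O = 21451/2 (O = -½*(-21451) = 21451/2 ≈ 10726.)
k(n, q) = n + n² (k(n, q) = n² + n = n + n²)
Y = -7647 (Y = ((3 - 11)*(1 + (3 - 11)) + 1468) - 9171 = (-8*(1 - 8) + 1468) - 9171 = (-8*(-7) + 1468) - 9171 = (56 + 1468) - 9171 = 1524 - 9171 = -7647)
Y + O = -7647 + 21451/2 = 6157/2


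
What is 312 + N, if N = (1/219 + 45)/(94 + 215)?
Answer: 21123208/67671 ≈ 312.15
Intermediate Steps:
N = 9856/67671 (N = (1/219 + 45)/309 = (9856/219)*(1/309) = 9856/67671 ≈ 0.14565)
312 + N = 312 + 9856/67671 = 21123208/67671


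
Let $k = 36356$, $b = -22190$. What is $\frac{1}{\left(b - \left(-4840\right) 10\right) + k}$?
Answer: $\frac{1}{62566} \approx 1.5983 \cdot 10^{-5}$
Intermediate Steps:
$\frac{1}{\left(b - \left(-4840\right) 10\right) + k} = \frac{1}{\left(-22190 - \left(-4840\right) 10\right) + 36356} = \frac{1}{\left(-22190 - -48400\right) + 36356} = \frac{1}{\left(-22190 + 48400\right) + 36356} = \frac{1}{26210 + 36356} = \frac{1}{62566}$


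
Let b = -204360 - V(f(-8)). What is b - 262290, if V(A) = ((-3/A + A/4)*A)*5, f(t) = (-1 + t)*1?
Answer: -1866945/4 ≈ -4.6674e+5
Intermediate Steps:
f(t) = -1 + t
V(A) = 5*A*(-3/A + A/4) (V(A) = ((-3/A + A*(¼))*A)*5 = ((-3/A + A/4)*A)*5 = (A*(-3/A + A/4))*5 = 5*A*(-3/A + A/4))
b = -817785/4 (b = -204360 - (-15 + 5*(-1 - 8)²/4) = -204360 - (-15 + (5/4)*(-9)²) = -204360 - (-15 + (5/4)*81) = -204360 - (-15 + 405/4) = -204360 - 1*345/4 = -204360 - 345/4 = -817785/4 ≈ -2.0445e+5)
b - 262290 = -817785/4 - 262290 = -1866945/4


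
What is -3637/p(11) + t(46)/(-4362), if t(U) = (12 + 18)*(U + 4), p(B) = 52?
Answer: -2657099/37804 ≈ -70.286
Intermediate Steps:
t(U) = 120 + 30*U (t(U) = 30*(4 + U) = 120 + 30*U)
-3637/p(11) + t(46)/(-4362) = -3637/52 + (120 + 30*46)/(-4362) = -3637*1/52 + (120 + 1380)*(-1/4362) = -3637/52 + 1500*(-1/4362) = -3637/52 - 250/727 = -2657099/37804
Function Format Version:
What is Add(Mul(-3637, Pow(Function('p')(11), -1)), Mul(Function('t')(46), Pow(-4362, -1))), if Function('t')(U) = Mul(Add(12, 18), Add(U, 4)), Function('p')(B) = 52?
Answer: Rational(-2657099, 37804) ≈ -70.286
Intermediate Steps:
Function('t')(U) = Add(120, Mul(30, U)) (Function('t')(U) = Mul(30, Add(4, U)) = Add(120, Mul(30, U)))
Add(Mul(-3637, Pow(Function('p')(11), -1)), Mul(Function('t')(46), Pow(-4362, -1))) = Add(Mul(-3637, Pow(52, -1)), Mul(Add(120, Mul(30, 46)), Pow(-4362, -1))) = Add(Mul(-3637, Rational(1, 52)), Mul(Add(120, 1380), Rational(-1, 4362))) = Add(Rational(-3637, 52), Mul(1500, Rational(-1, 4362))) = Add(Rational(-3637, 52), Rational(-250, 727)) = Rational(-2657099, 37804)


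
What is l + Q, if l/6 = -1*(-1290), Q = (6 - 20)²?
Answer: 7936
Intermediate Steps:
Q = 196 (Q = (-14)² = 196)
l = 7740 (l = 6*(-1*(-1290)) = 6*1290 = 7740)
l + Q = 7740 + 196 = 7936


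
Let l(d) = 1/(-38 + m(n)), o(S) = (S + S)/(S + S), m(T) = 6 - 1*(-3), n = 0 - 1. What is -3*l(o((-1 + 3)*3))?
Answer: 3/29 ≈ 0.10345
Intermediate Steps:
n = -1
m(T) = 9 (m(T) = 6 + 3 = 9)
o(S) = 1 (o(S) = (2*S)/((2*S)) = (2*S)*(1/(2*S)) = 1)
l(d) = -1/29 (l(d) = 1/(-38 + 9) = 1/(-29) = -1/29)
-3*l(o((-1 + 3)*3)) = -3*(-1/29) = 3/29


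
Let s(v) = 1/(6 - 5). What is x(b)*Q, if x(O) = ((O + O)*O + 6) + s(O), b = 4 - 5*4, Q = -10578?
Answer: -5489982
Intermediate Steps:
b = -16 (b = 4 - 20 = -16)
s(v) = 1 (s(v) = 1/1 = 1)
x(O) = 7 + 2*O² (x(O) = ((O + O)*O + 6) + 1 = ((2*O)*O + 6) + 1 = (2*O² + 6) + 1 = (6 + 2*O²) + 1 = 7 + 2*O²)
x(b)*Q = (7 + 2*(-16)²)*(-10578) = (7 + 2*256)*(-10578) = (7 + 512)*(-10578) = 519*(-10578) = -5489982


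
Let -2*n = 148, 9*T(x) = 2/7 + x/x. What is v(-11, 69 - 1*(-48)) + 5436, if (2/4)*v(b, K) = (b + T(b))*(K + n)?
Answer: 31516/7 ≈ 4502.3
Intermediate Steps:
T(x) = ⅐ (T(x) = (2/7 + x/x)/9 = (2*(⅐) + 1)/9 = (2/7 + 1)/9 = (⅑)*(9/7) = ⅐)
n = -74 (n = -½*148 = -74)
v(b, K) = 2*(-74 + K)*(⅐ + b) (v(b, K) = 2*((b + ⅐)*(K - 74)) = 2*((⅐ + b)*(-74 + K)) = 2*((-74 + K)*(⅐ + b)) = 2*(-74 + K)*(⅐ + b))
v(-11, 69 - 1*(-48)) + 5436 = (-148/7 - 148*(-11) + 2*(69 - 1*(-48))/7 + 2*(69 - 1*(-48))*(-11)) + 5436 = (-148/7 + 1628 + 2*(69 + 48)/7 + 2*(69 + 48)*(-11)) + 5436 = (-148/7 + 1628 + (2/7)*117 + 2*117*(-11)) + 5436 = (-148/7 + 1628 + 234/7 - 2574) + 5436 = -6536/7 + 5436 = 31516/7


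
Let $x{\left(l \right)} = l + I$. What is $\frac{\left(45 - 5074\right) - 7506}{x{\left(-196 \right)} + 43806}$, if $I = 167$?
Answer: $- \frac{12535}{43777} \approx -0.28634$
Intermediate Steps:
$x{\left(l \right)} = 167 + l$ ($x{\left(l \right)} = l + 167 = 167 + l$)
$\frac{\left(45 - 5074\right) - 7506}{x{\left(-196 \right)} + 43806} = \frac{\left(45 - 5074\right) - 7506}{\left(167 - 196\right) + 43806} = \frac{\left(45 - 5074\right) - 7506}{-29 + 43806} = \frac{-5029 - 7506}{43777} = \left(-12535\right) \frac{1}{43777} = - \frac{12535}{43777}$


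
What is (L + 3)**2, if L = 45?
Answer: 2304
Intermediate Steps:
(L + 3)**2 = (45 + 3)**2 = 48**2 = 2304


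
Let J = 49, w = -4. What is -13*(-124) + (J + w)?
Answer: 1657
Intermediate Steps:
-13*(-124) + (J + w) = -13*(-124) + (49 - 4) = 1612 + 45 = 1657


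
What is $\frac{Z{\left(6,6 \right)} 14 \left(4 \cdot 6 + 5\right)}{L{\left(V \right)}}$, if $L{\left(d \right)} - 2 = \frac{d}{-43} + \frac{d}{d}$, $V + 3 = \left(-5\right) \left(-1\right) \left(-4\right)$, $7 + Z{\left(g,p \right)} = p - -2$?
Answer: $\frac{8729}{76} \approx 114.86$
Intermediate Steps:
$Z{\left(g,p \right)} = -5 + p$ ($Z{\left(g,p \right)} = -7 + \left(p - -2\right) = -7 + \left(p + 2\right) = -7 + \left(2 + p\right) = -5 + p$)
$V = -23$ ($V = -3 + \left(-5\right) \left(-1\right) \left(-4\right) = -3 + 5 \left(-4\right) = -3 - 20 = -23$)
$L{\left(d \right)} = 3 - \frac{d}{43}$ ($L{\left(d \right)} = 2 + \left(\frac{d}{-43} + \frac{d}{d}\right) = 2 + \left(d \left(- \frac{1}{43}\right) + 1\right) = 2 - \left(-1 + \frac{d}{43}\right) = 3 - \frac{d}{43}$)
$\frac{Z{\left(6,6 \right)} 14 \left(4 \cdot 6 + 5\right)}{L{\left(V \right)}} = \frac{\left(-5 + 6\right) 14 \left(4 \cdot 6 + 5\right)}{3 - - \frac{23}{43}} = \frac{1 \cdot 14 \left(24 + 5\right)}{3 + \frac{23}{43}} = \frac{14 \cdot 29}{\frac{152}{43}} = 406 \cdot \frac{43}{152} = \frac{8729}{76}$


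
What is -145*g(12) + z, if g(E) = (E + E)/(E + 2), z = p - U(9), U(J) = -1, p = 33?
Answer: -1502/7 ≈ -214.57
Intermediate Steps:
z = 34 (z = 33 - 1*(-1) = 33 + 1 = 34)
g(E) = 2*E/(2 + E) (g(E) = (2*E)/(2 + E) = 2*E/(2 + E))
-145*g(12) + z = -290*12/(2 + 12) + 34 = -290*12/14 + 34 = -145*12/7 + 34 = -1740/7 + 34 = -1502/7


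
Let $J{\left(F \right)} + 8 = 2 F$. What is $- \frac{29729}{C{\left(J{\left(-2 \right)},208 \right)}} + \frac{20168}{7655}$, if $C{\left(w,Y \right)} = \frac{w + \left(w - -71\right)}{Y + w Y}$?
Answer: $\frac{520693680456}{359785} \approx 1.4472 \cdot 10^{6}$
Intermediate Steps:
$J{\left(F \right)} = -8 + 2 F$
$C{\left(w,Y \right)} = \frac{71 + 2 w}{Y + Y w}$ ($C{\left(w,Y \right)} = \frac{w + \left(w + 71\right)}{Y + Y w} = \frac{w + \left(71 + w\right)}{Y + Y w} = \frac{71 + 2 w}{Y + Y w}$)
$- \frac{29729}{C{\left(J{\left(-2 \right)},208 \right)}} + \frac{20168}{7655} = - \frac{29729}{\frac{1}{208} \frac{1}{1 + \left(-8 + 2 \left(-2\right)\right)} \left(71 + 2 \left(-8 + 2 \left(-2\right)\right)\right)} + \frac{20168}{7655} = - \frac{29729}{\frac{1}{208} \frac{1}{1 - 12} \left(71 + 2 \left(-8 - 4\right)\right)} + 20168 \cdot \frac{1}{7655} = - \frac{29729}{\frac{1}{208} \frac{1}{1 - 12} \left(71 + 2 \left(-12\right)\right)} + \frac{20168}{7655} = - \frac{29729}{\frac{1}{208} \frac{1}{-11} \left(71 - 24\right)} + \frac{20168}{7655} = - \frac{29729}{\frac{1}{208} \left(- \frac{1}{11}\right) 47} + \frac{20168}{7655} = - \frac{29729}{- \frac{47}{2288}} + \frac{20168}{7655} = \left(-29729\right) \left(- \frac{2288}{47}\right) + \frac{20168}{7655} = \frac{68019952}{47} + \frac{20168}{7655} = \frac{520693680456}{359785}$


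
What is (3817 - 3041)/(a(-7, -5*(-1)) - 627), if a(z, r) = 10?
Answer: -776/617 ≈ -1.2577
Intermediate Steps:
(3817 - 3041)/(a(-7, -5*(-1)) - 627) = (3817 - 3041)/(10 - 627) = 776/(-617) = 776*(-1/617) = -776/617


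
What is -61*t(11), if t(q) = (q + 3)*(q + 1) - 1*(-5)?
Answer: -10553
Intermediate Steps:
t(q) = 5 + (1 + q)*(3 + q) (t(q) = (3 + q)*(1 + q) + 5 = (1 + q)*(3 + q) + 5 = 5 + (1 + q)*(3 + q))
-61*t(11) = -61*(8 + 11**2 + 4*11) = -61*(8 + 121 + 44) = -61*173 = -10553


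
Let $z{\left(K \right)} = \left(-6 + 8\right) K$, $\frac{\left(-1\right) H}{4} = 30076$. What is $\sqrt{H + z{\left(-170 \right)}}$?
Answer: $2 i \sqrt{30161} \approx 347.34 i$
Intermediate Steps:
$H = -120304$ ($H = \left(-4\right) 30076 = -120304$)
$z{\left(K \right)} = 2 K$
$\sqrt{H + z{\left(-170 \right)}} = \sqrt{-120304 + 2 \left(-170\right)} = \sqrt{-120304 - 340} = \sqrt{-120644} = 2 i \sqrt{30161}$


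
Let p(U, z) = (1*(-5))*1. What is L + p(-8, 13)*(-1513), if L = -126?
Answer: 7439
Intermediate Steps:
p(U, z) = -5 (p(U, z) = -5*1 = -5)
L + p(-8, 13)*(-1513) = -126 - 5*(-1513) = -126 + 7565 = 7439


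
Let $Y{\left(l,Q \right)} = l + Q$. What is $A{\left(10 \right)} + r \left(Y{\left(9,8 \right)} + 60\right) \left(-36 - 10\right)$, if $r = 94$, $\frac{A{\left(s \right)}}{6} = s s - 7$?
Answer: $-332390$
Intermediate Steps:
$A{\left(s \right)} = -42 + 6 s^{2}$ ($A{\left(s \right)} = 6 \left(s s - 7\right) = 6 \left(s^{2} - 7\right) = 6 \left(-7 + s^{2}\right) = -42 + 6 s^{2}$)
$Y{\left(l,Q \right)} = Q + l$
$A{\left(10 \right)} + r \left(Y{\left(9,8 \right)} + 60\right) \left(-36 - 10\right) = \left(-42 + 6 \cdot 10^{2}\right) + 94 \left(\left(8 + 9\right) + 60\right) \left(-36 - 10\right) = \left(-42 + 6 \cdot 100\right) + 94 \left(17 + 60\right) \left(-46\right) = \left(-42 + 600\right) + 94 \cdot 77 \left(-46\right) = 558 + 94 \left(-3542\right) = 558 - 332948 = -332390$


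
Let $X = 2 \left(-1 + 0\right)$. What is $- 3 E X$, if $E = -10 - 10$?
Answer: $-120$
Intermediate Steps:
$X = -2$ ($X = 2 \left(-1\right) = -2$)
$E = -20$ ($E = -10 - 10 = -20$)
$- 3 E X = \left(-3\right) \left(-20\right) \left(-2\right) = 60 \left(-2\right) = -120$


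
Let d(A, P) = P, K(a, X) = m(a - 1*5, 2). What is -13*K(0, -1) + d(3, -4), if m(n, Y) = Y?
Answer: -30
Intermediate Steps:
K(a, X) = 2
-13*K(0, -1) + d(3, -4) = -13*2 - 4 = -26 - 4 = -30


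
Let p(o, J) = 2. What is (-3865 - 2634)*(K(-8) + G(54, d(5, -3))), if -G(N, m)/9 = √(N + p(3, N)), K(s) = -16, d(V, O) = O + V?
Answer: 103984 + 116982*√14 ≈ 5.4169e+5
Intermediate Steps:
G(N, m) = -9*√(2 + N) (G(N, m) = -9*√(N + 2) = -9*√(2 + N))
(-3865 - 2634)*(K(-8) + G(54, d(5, -3))) = (-3865 - 2634)*(-16 - 9*√(2 + 54)) = -6499*(-16 - 18*√14) = 103984 + 116982*√14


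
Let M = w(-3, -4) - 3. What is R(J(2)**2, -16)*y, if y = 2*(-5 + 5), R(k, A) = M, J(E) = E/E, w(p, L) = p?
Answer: 0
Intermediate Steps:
J(E) = 1
M = -6 (M = -3 - 3 = -6)
R(k, A) = -6
y = 0 (y = 2*0 = 0)
R(J(2)**2, -16)*y = -6*0 = 0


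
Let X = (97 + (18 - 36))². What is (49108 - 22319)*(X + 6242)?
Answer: 334407087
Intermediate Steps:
X = 6241 (X = (97 - 18)² = 79² = 6241)
(49108 - 22319)*(X + 6242) = (49108 - 22319)*(6241 + 6242) = 26789*12483 = 334407087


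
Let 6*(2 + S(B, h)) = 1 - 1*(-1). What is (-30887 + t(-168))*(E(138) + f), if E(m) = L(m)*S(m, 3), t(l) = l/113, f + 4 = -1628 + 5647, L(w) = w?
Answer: -13211160215/113 ≈ -1.1691e+8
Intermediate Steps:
f = 4015 (f = -4 + (-1628 + 5647) = -4 + 4019 = 4015)
t(l) = l/113 (t(l) = l*(1/113) = l/113)
S(B, h) = -5/3 (S(B, h) = -2 + (1 - 1*(-1))/6 = -2 + (1 + 1)/6 = -2 + (⅙)*2 = -2 + ⅓ = -5/3)
E(m) = -5*m/3 (E(m) = m*(-5/3) = -5*m/3)
(-30887 + t(-168))*(E(138) + f) = (-30887 + (1/113)*(-168))*(-5/3*138 + 4015) = (-30887 - 168/113)*(-230 + 4015) = -3490399/113*3785 = -13211160215/113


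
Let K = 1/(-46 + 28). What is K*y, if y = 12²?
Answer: -8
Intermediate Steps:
y = 144
K = -1/18 (K = 1/(-18) = -1/18 ≈ -0.055556)
K*y = -1/18*144 = -8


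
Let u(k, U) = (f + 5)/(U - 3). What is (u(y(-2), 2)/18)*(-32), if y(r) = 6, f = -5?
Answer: 0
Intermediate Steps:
u(k, U) = 0 (u(k, U) = (-5 + 5)/(U - 3) = 0/(-3 + U) = 0)
(u(y(-2), 2)/18)*(-32) = (0/18)*(-32) = ((1/18)*0)*(-32) = 0*(-32) = 0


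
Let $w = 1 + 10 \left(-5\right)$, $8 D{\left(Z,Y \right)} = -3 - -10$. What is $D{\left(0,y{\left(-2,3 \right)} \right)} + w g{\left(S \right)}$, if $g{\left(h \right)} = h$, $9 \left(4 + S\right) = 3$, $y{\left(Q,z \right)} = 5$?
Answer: $\frac{4333}{24} \approx 180.54$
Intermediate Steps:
$S = - \frac{11}{3}$ ($S = -4 + \frac{1}{9} \cdot 3 = -4 + \frac{1}{3} = - \frac{11}{3} \approx -3.6667$)
$D{\left(Z,Y \right)} = \frac{7}{8}$ ($D{\left(Z,Y \right)} = \frac{-3 - -10}{8} = \frac{-3 + 10}{8} = \frac{1}{8} \cdot 7 = \frac{7}{8}$)
$w = -49$ ($w = 1 - 50 = -49$)
$D{\left(0,y{\left(-2,3 \right)} \right)} + w g{\left(S \right)} = \frac{7}{8} - - \frac{539}{3} = \frac{7}{8} + \frac{539}{3} = \frac{4333}{24}$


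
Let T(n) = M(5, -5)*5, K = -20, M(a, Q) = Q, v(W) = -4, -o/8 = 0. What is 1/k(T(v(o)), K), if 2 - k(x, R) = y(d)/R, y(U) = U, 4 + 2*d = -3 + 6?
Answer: 40/79 ≈ 0.50633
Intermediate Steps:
o = 0 (o = -8*0 = 0)
d = -½ (d = -2 + (-3 + 6)/2 = -2 + (½)*3 = -2 + 3/2 = -½ ≈ -0.50000)
T(n) = -25 (T(n) = -5*5 = -25)
k(x, R) = 2 + 1/(2*R) (k(x, R) = 2 - (-1)/(2*R) = 2 + 1/(2*R))
1/k(T(v(o)), K) = 1/(2 + (½)/(-20)) = 1/(2 + (½)*(-1/20)) = 1/(2 - 1/40) = 1/(79/40) = 40/79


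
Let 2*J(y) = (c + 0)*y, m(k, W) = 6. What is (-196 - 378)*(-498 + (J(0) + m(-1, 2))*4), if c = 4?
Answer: 272076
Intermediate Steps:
J(y) = 2*y (J(y) = ((4 + 0)*y)/2 = (4*y)/2 = 2*y)
(-196 - 378)*(-498 + (J(0) + m(-1, 2))*4) = (-196 - 378)*(-498 + (2*0 + 6)*4) = -574*(-498 + (0 + 6)*4) = -574*(-498 + 6*4) = -574*(-498 + 24) = -574*(-474) = 272076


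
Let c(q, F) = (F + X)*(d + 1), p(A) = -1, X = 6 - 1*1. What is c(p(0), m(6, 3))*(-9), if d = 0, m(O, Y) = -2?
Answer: -27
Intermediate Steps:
X = 5 (X = 6 - 1 = 5)
c(q, F) = 5 + F (c(q, F) = (F + 5)*(0 + 1) = (5 + F)*1 = 5 + F)
c(p(0), m(6, 3))*(-9) = (5 - 2)*(-9) = 3*(-9) = -27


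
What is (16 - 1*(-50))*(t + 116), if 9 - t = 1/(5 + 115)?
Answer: 164989/20 ≈ 8249.5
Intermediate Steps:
t = 1079/120 (t = 9 - 1/(5 + 115) = 9 - 1/120 = 1079/120 ≈ 8.9917)
(16 - 1*(-50))*(t + 116) = (16 - 1*(-50))*(1079/120 + 116) = (16 + 50)*(14999/120) = 66*(14999/120) = 164989/20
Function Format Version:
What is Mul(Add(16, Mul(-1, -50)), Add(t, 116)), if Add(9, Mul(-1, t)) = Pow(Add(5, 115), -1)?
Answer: Rational(164989, 20) ≈ 8249.5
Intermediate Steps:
t = Rational(1079, 120) (t = Add(9, Mul(-1, Pow(Add(5, 115), -1))) = Add(9, Mul(-1, Pow(120, -1))) = Add(9, Mul(-1, Rational(1, 120))) = Add(9, Rational(-1, 120)) = Rational(1079, 120) ≈ 8.9917)
Mul(Add(16, Mul(-1, -50)), Add(t, 116)) = Mul(Add(16, Mul(-1, -50)), Add(Rational(1079, 120), 116)) = Mul(Add(16, 50), Rational(14999, 120)) = Mul(66, Rational(14999, 120)) = Rational(164989, 20)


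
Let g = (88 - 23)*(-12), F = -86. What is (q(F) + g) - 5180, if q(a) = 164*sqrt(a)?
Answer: -5960 + 164*I*sqrt(86) ≈ -5960.0 + 1520.9*I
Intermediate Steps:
g = -780 (g = 65*(-12) = -780)
(q(F) + g) - 5180 = (164*sqrt(-86) - 780) - 5180 = (164*(I*sqrt(86)) - 780) - 5180 = (164*I*sqrt(86) - 780) - 5180 = (-780 + 164*I*sqrt(86)) - 5180 = -5960 + 164*I*sqrt(86)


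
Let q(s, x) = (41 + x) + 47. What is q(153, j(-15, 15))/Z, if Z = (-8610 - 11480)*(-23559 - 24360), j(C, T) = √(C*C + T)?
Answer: 44/481346355 + 2*√15/481346355 ≈ 1.0750e-7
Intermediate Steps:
j(C, T) = √(T + C²) (j(C, T) = √(C² + T) = √(T + C²))
Z = 962692710 (Z = -20090*(-47919) = 962692710)
q(s, x) = 88 + x
q(153, j(-15, 15))/Z = (88 + √(15 + (-15)²))/962692710 = (88 + √(15 + 225))*(1/962692710) = (88 + √240)*(1/962692710) = (88 + 4*√15)*(1/962692710) = 44/481346355 + 2*√15/481346355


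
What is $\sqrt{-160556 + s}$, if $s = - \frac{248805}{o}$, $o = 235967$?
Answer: $\frac{i \sqrt{8939885040358919}}{235967} \approx 400.7 i$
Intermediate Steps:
$s = - \frac{248805}{235967} \approx -1.0544$
$\sqrt{-160556 + s} = \sqrt{-160556 - \frac{248805}{235967}} = \sqrt{- \frac{37886166457}{235967}} = \frac{i \sqrt{8939885040358919}}{235967}$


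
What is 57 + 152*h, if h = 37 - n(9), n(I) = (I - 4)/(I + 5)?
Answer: 39387/7 ≈ 5626.7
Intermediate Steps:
n(I) = (-4 + I)/(5 + I)
h = 513/14 (h = 37 - (-4 + 9)/(5 + 9) = 37 - 5/14 = 513/14 ≈ 36.643)
57 + 152*h = 57 + 152*(513/14) = 57 + 38988/7 = 39387/7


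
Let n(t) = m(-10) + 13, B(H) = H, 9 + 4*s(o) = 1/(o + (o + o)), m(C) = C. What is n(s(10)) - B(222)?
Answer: -219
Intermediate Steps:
s(o) = -9/4 + 1/(12*o) (s(o) = -9/4 + 1/(4*(o + (o + o))) = -9/4 + 1/(4*(o + 2*o)) = -9/4 + 1/(4*((3*o))) = -9/4 + (1/(3*o))/4 = -9/4 + 1/(12*o))
n(t) = 3 (n(t) = -10 + 13 = 3)
n(s(10)) - B(222) = 3 - 1*222 = 3 - 222 = -219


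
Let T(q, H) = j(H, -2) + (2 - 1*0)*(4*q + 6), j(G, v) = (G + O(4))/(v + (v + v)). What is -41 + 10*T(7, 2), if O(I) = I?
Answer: 629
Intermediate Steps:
j(G, v) = (4 + G)/(3*v) (j(G, v) = (G + 4)/(v + (v + v)) = (4 + G)/(v + 2*v) = (4 + G)/((3*v)) = (4 + G)*(1/(3*v)) = (4 + G)/(3*v))
T(q, H) = 34/3 + 8*q - H/6 (T(q, H) = (⅓)*(4 + H)/(-2) + (2 - 1*0)*(4*q + 6) = (⅓)*(-½)*(4 + H) + (2 + 0)*(6 + 4*q) = (-⅔ - H/6) + 2*(6 + 4*q) = (-⅔ - H/6) + (12 + 8*q) = 34/3 + 8*q - H/6)
-41 + 10*T(7, 2) = -41 + 10*(34/3 + 8*7 - ⅙*2) = -41 + 10*(34/3 + 56 - ⅓) = -41 + 10*67 = -41 + 670 = 629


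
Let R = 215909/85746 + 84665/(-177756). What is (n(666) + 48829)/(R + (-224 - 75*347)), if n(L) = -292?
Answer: -123299074812852/66675436761485 ≈ -1.8492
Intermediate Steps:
R = 5186572519/2540310996 (R = 215909*(1/85746) + 84665*(-1/177756) = 215909/85746 - 84665/177756 = 5186572519/2540310996 ≈ 2.0417)
(n(666) + 48829)/(R + (-224 - 75*347)) = (-292 + 48829)/(5186572519/2540310996 + (-224 - 75*347)) = 48537/(5186572519/2540310996 + (-224 - 26025)) = 48537/(5186572519/2540310996 - 26249) = 48537/(-66675436761485/2540310996) = 48537*(-2540310996/66675436761485) = -123299074812852/66675436761485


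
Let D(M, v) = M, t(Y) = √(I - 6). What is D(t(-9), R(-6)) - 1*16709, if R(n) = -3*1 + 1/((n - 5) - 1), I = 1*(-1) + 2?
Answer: -16709 + I*√5 ≈ -16709.0 + 2.2361*I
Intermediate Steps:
I = 1 (I = -1 + 2 = 1)
t(Y) = I*√5 (t(Y) = √(1 - 6) = √(-5) = I*√5)
R(n) = -3 + 1/(-6 + n) (R(n) = -3 + 1/((-5 + n) - 1) = -3 + 1/(-6 + n))
D(t(-9), R(-6)) - 1*16709 = I*√5 - 1*16709 = I*√5 - 16709 = -16709 + I*√5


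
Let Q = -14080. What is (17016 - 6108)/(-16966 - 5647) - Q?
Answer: 318380132/22613 ≈ 14080.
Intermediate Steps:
(17016 - 6108)/(-16966 - 5647) - Q = (17016 - 6108)/(-16966 - 5647) - 1*(-14080) = 10908/(-22613) + 14080 = 10908*(-1/22613) + 14080 = -10908/22613 + 14080 = 318380132/22613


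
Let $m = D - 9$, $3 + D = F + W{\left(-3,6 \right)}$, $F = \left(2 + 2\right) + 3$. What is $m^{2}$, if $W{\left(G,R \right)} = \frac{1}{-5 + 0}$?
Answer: $\frac{676}{25} \approx 27.04$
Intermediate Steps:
$W{\left(G,R \right)} = - \frac{1}{5}$ ($W{\left(G,R \right)} = \frac{1}{-5} = - \frac{1}{5}$)
$F = 7$ ($F = 4 + 3 = 7$)
$D = \frac{19}{5}$ ($D = -3 + \left(7 - \frac{1}{5}\right) = -3 + \frac{34}{5} = \frac{19}{5} \approx 3.8$)
$m = - \frac{26}{5}$ ($m = \frac{19}{5} - 9 = - \frac{26}{5} \approx -5.2$)
$m^{2} = \left(- \frac{26}{5}\right)^{2} = \frac{676}{25}$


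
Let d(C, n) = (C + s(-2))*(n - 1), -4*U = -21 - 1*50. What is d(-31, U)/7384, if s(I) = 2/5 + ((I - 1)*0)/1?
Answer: -10251/147680 ≈ -0.069414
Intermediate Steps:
s(I) = ⅖ (s(I) = 2*(⅕) + ((-1 + I)*0)*1 = ⅖ + 0*1 = ⅖ + 0 = ⅖)
U = 71/4 (U = -(-21 - 1*50)/4 = -(-21 - 50)/4 = -¼*(-71) = 71/4 ≈ 17.750)
d(C, n) = (-1 + n)*(⅖ + C) (d(C, n) = (C + ⅖)*(n - 1) = (⅖ + C)*(-1 + n) = (-1 + n)*(⅖ + C))
d(-31, U)/7384 = (-⅖ - 1*(-31) + (⅖)*(71/4) - 31*71/4)/7384 = (-⅖ + 31 + 71/10 - 2201/4)*(1/7384) = -10251/20*1/7384 = -10251/147680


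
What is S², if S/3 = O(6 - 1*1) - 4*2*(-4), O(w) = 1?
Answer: 9801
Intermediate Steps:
S = 99 (S = 3*(1 - 4*2*(-4)) = 3*(1 - 1*8*(-4)) = 3*(1 - 8*(-4)) = 3*(1 + 32) = 3*33 = 99)
S² = 99² = 9801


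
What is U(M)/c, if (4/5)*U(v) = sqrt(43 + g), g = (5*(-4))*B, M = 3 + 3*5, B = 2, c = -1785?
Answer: -sqrt(3)/1428 ≈ -0.0012129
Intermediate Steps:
M = 18 (M = 3 + 15 = 18)
g = -40 (g = (5*(-4))*2 = -20*2 = -40)
U(v) = 5*sqrt(3)/4 (U(v) = 5*sqrt(43 - 40)/4 = 5*sqrt(3)/4)
U(M)/c = (5*sqrt(3)/4)/(-1785) = (5*sqrt(3)/4)*(-1/1785) = -sqrt(3)/1428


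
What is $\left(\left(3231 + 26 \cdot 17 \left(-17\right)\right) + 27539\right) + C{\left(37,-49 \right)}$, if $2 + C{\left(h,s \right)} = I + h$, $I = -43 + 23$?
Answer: $23271$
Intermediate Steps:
$I = -20$
$C{\left(h,s \right)} = -22 + h$ ($C{\left(h,s \right)} = -2 + \left(-20 + h\right) = -22 + h$)
$\left(\left(3231 + 26 \cdot 17 \left(-17\right)\right) + 27539\right) + C{\left(37,-49 \right)} = \left(\left(3231 + 26 \cdot 17 \left(-17\right)\right) + 27539\right) + \left(-22 + 37\right) = \left(\left(3231 + 442 \left(-17\right)\right) + 27539\right) + 15 = \left(\left(3231 - 7514\right) + 27539\right) + 15 = \left(-4283 + 27539\right) + 15 = 23256 + 15 = 23271$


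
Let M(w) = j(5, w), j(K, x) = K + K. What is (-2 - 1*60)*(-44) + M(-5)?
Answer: 2738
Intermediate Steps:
j(K, x) = 2*K
M(w) = 10 (M(w) = 2*5 = 10)
(-2 - 1*60)*(-44) + M(-5) = (-2 - 1*60)*(-44) + 10 = (-2 - 60)*(-44) + 10 = -62*(-44) + 10 = 2728 + 10 = 2738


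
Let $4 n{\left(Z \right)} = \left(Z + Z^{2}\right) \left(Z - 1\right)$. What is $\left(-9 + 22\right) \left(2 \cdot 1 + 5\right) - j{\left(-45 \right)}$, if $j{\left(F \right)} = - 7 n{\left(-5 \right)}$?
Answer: $-119$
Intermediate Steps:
$n{\left(Z \right)} = \frac{\left(-1 + Z\right) \left(Z + Z^{2}\right)}{4}$ ($n{\left(Z \right)} = \frac{\left(Z + Z^{2}\right) \left(Z - 1\right)}{4} = \frac{\left(Z + Z^{2}\right) \left(-1 + Z\right)}{4} = \frac{\left(-1 + Z\right) \left(Z + Z^{2}\right)}{4}$)
$j{\left(F \right)} = 210$ ($j{\left(F \right)} = - 7 \cdot \frac{1}{4} \left(-5\right) \left(-1 + \left(-5\right)^{2}\right) = - 7 \cdot \frac{1}{4} \left(-5\right) \left(-1 + 25\right) = - 7 \cdot \frac{1}{4} \left(-5\right) 24 = \left(-7\right) \left(-30\right) = 210$)
$\left(-9 + 22\right) \left(2 \cdot 1 + 5\right) - j{\left(-45 \right)} = \left(-9 + 22\right) \left(2 \cdot 1 + 5\right) - 210 = 13 \left(2 + 5\right) - 210 = 13 \cdot 7 - 210 = 91 - 210 = -119$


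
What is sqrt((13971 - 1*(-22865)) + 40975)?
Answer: sqrt(77811) ≈ 278.95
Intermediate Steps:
sqrt((13971 - 1*(-22865)) + 40975) = sqrt((13971 + 22865) + 40975) = sqrt(36836 + 40975) = sqrt(77811)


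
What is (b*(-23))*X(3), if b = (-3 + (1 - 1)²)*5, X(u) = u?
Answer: 1035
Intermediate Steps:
b = -15 (b = (-3 + 0²)*5 = (-3 + 0)*5 = -3*5 = -15)
(b*(-23))*X(3) = -15*(-23)*3 = 345*3 = 1035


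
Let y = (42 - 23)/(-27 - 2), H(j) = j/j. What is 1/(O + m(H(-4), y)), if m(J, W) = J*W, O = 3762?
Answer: 29/109079 ≈ 0.00026586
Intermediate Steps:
H(j) = 1
y = -19/29 (y = 19/(-29) = 19*(-1/29) = -19/29 ≈ -0.65517)
1/(O + m(H(-4), y)) = 1/(3762 + 1*(-19/29)) = 1/(3762 - 19/29) = 1/(109079/29) = 29/109079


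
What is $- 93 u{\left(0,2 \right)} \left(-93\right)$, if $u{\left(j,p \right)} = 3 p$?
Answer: $51894$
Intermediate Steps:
$- 93 u{\left(0,2 \right)} \left(-93\right) = - 93 \cdot 3 \cdot 2 \left(-93\right) = \left(-93\right) 6 \left(-93\right) = \left(-558\right) \left(-93\right) = 51894$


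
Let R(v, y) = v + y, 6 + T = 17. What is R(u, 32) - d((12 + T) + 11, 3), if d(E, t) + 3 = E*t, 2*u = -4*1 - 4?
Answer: -71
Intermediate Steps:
T = 11 (T = -6 + 17 = 11)
u = -4 (u = (-4*1 - 4)/2 = (-4 - 4)/2 = (½)*(-8) = -4)
d(E, t) = -3 + E*t
R(u, 32) - d((12 + T) + 11, 3) = (-4 + 32) - (-3 + ((12 + 11) + 11)*3) = 28 - (-3 + (23 + 11)*3) = 28 - (-3 + 34*3) = 28 - (-3 + 102) = 28 - 1*99 = 28 - 99 = -71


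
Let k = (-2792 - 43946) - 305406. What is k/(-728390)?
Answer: 13544/28015 ≈ 0.48346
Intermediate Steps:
k = -352144 (k = -46738 - 305406 = -352144)
k/(-728390) = -352144/(-728390) = -352144*(-1/728390) = 13544/28015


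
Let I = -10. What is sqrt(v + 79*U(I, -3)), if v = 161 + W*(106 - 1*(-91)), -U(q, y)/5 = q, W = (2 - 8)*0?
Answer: sqrt(4111) ≈ 64.117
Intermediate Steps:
W = 0 (W = -6*0 = 0)
U(q, y) = -5*q
v = 161 (v = 161 + 0*(106 - 1*(-91)) = 161 + 0*(106 + 91) = 161 + 0*197 = 161 + 0 = 161)
sqrt(v + 79*U(I, -3)) = sqrt(161 + 79*(-5*(-10))) = sqrt(161 + 79*50) = sqrt(161 + 3950) = sqrt(4111)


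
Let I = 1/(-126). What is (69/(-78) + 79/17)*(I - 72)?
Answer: -15088399/55692 ≈ -270.93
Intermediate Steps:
I = -1/126 ≈ -0.0079365
(69/(-78) + 79/17)*(I - 72) = (69/(-78) + 79/17)*(-1/126 - 72) = (69*(-1/78) + 79*(1/17))*(-9073/126) = (-23/26 + 79/17)*(-9073/126) = (1663/442)*(-9073/126) = -15088399/55692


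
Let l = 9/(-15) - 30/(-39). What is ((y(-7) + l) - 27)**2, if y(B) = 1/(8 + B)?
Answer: 2819041/4225 ≈ 667.23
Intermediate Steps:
l = 11/65 (l = 9*(-1/15) - 30*(-1/39) = -3/5 + 10/13 = 11/65 ≈ 0.16923)
((y(-7) + l) - 27)**2 = ((1/(8 - 7) + 11/65) - 27)**2 = ((1/1 + 11/65) - 27)**2 = ((1 + 11/65) - 27)**2 = (76/65 - 27)**2 = (-1679/65)**2 = 2819041/4225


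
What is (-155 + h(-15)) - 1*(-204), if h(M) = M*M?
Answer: 274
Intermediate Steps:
h(M) = M**2
(-155 + h(-15)) - 1*(-204) = (-155 + (-15)**2) - 1*(-204) = (-155 + 225) + 204 = 70 + 204 = 274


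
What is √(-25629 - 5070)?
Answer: 9*I*√379 ≈ 175.21*I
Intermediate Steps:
√(-25629 - 5070) = √(-30699) = 9*I*√379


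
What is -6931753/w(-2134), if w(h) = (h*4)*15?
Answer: 6931753/128040 ≈ 54.137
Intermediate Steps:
w(h) = 60*h (w(h) = (4*h)*15 = 60*h)
-6931753/w(-2134) = -6931753/(60*(-2134)) = -6931753/(-128040) = -6931753*(-1/128040) = 6931753/128040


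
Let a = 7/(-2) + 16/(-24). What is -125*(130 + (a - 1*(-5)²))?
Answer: -75625/6 ≈ -12604.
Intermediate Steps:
a = -25/6 (a = 7*(-½) + 16*(-1/24) = -7/2 - ⅔ = -25/6 ≈ -4.1667)
-125*(130 + (a - 1*(-5)²)) = -125*(130 + (-25/6 - 1*(-5)²)) = -125*(130 + (-25/6 - 1*25)) = -125*(130 + (-25/6 - 25)) = -125*(130 - 175/6) = -125*605/6 = -75625/6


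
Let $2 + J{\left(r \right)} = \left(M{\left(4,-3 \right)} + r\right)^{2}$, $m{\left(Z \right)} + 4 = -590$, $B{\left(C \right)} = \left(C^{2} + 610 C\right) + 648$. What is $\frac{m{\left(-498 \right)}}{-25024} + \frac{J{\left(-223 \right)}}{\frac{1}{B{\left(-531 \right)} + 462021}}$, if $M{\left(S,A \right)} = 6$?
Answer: $\frac{247868258311977}{12512} \approx 1.981 \cdot 10^{10}$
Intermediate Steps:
$B{\left(C \right)} = 648 + C^{2} + 610 C$
$m{\left(Z \right)} = -594$ ($m{\left(Z \right)} = -4 - 590 = -594$)
$J{\left(r \right)} = -2 + \left(6 + r\right)^{2}$
$\frac{m{\left(-498 \right)}}{-25024} + \frac{J{\left(-223 \right)}}{\frac{1}{B{\left(-531 \right)} + 462021}} = - \frac{594}{-25024} + \frac{-2 + \left(6 - 223\right)^{2}}{\frac{1}{\left(648 + \left(-531\right)^{2} + 610 \left(-531\right)\right) + 462021}} = \left(-594\right) \left(- \frac{1}{25024}\right) + \frac{-2 + \left(-217\right)^{2}}{\frac{1}{\left(648 + 281961 - 323910\right) + 462021}} = \frac{297}{12512} + \frac{-2 + 47089}{\frac{1}{-41301 + 462021}} = \frac{297}{12512} + \frac{47087}{\frac{1}{420720}} = \frac{297}{12512} + 47087 \frac{1}{\frac{1}{420720}} = \frac{297}{12512} + 47087 \cdot 420720 = \frac{297}{12512} + 19810442640 = \frac{247868258311977}{12512}$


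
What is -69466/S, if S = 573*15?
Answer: -69466/8595 ≈ -8.0821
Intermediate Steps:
S = 8595
-69466/S = -69466/8595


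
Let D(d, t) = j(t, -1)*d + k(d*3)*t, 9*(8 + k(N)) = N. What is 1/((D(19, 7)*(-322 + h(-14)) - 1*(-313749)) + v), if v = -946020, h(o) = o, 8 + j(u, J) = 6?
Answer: -1/615583 ≈ -1.6245e-6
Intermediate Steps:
j(u, J) = -2 (j(u, J) = -8 + 6 = -2)
k(N) = -8 + N/9
D(d, t) = -2*d + t*(-8 + d/3) (D(d, t) = -2*d + (-8 + (d*3)/9)*t = -2*d + (-8 + (3*d)/9)*t = -2*d + (-8 + d/3)*t = -2*d + t*(-8 + d/3))
1/((D(19, 7)*(-322 + h(-14)) - 1*(-313749)) + v) = 1/(((-2*19 + (1/3)*7*(-24 + 19))*(-322 - 14) - 1*(-313749)) - 946020) = 1/(((-38 + (1/3)*7*(-5))*(-336) + 313749) - 946020) = 1/(((-38 - 35/3)*(-336) + 313749) - 946020) = 1/((-149/3*(-336) + 313749) - 946020) = 1/((16688 + 313749) - 946020) = 1/(330437 - 946020) = 1/(-615583) = -1/615583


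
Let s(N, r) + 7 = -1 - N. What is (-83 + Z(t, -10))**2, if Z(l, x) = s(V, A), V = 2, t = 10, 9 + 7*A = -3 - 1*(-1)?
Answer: 8649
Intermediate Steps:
A = -11/7 (A = -9/7 + (-3 - 1*(-1))/7 = -9/7 + (-3 + 1)/7 = -9/7 + (1/7)*(-2) = -9/7 - 2/7 = -11/7 ≈ -1.5714)
s(N, r) = -8 - N (s(N, r) = -7 + (-1 - N) = -8 - N)
Z(l, x) = -10 (Z(l, x) = -8 - 1*2 = -8 - 2 = -10)
(-83 + Z(t, -10))**2 = (-83 - 10)**2 = (-93)**2 = 8649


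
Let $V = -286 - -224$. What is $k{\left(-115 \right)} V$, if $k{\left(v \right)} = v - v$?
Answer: $0$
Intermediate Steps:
$k{\left(v \right)} = 0$
$V = -62$ ($V = -286 + 224 = -62$)
$k{\left(-115 \right)} V = 0 \left(-62\right) = 0$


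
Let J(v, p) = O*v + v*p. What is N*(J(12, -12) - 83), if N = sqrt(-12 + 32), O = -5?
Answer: -574*sqrt(5) ≈ -1283.5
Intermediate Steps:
J(v, p) = -5*v + p*v (J(v, p) = -5*v + v*p = -5*v + p*v)
N = 2*sqrt(5) (N = sqrt(20) = 2*sqrt(5) ≈ 4.4721)
N*(J(12, -12) - 83) = (2*sqrt(5))*(12*(-5 - 12) - 83) = (2*sqrt(5))*(12*(-17) - 83) = (2*sqrt(5))*(-204 - 83) = (2*sqrt(5))*(-287) = -574*sqrt(5)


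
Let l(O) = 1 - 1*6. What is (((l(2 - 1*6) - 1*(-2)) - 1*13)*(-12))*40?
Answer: 7680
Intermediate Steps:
l(O) = -5 (l(O) = 1 - 6 = -5)
(((l(2 - 1*6) - 1*(-2)) - 1*13)*(-12))*40 = (((-5 - 1*(-2)) - 1*13)*(-12))*40 = (((-5 + 2) - 13)*(-12))*40 = ((-3 - 13)*(-12))*40 = -16*(-12)*40 = 192*40 = 7680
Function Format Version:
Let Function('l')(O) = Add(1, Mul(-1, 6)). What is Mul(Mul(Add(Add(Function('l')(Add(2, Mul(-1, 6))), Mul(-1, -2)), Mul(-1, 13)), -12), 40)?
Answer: 7680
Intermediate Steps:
Function('l')(O) = -5 (Function('l')(O) = Add(1, -6) = -5)
Mul(Mul(Add(Add(Function('l')(Add(2, Mul(-1, 6))), Mul(-1, -2)), Mul(-1, 13)), -12), 40) = Mul(Mul(Add(Add(-5, Mul(-1, -2)), Mul(-1, 13)), -12), 40) = Mul(Mul(Add(Add(-5, 2), -13), -12), 40) = Mul(Mul(Add(-3, -13), -12), 40) = Mul(Mul(-16, -12), 40) = Mul(192, 40) = 7680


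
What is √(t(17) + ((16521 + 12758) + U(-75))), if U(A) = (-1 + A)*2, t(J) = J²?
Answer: 2*√7354 ≈ 171.51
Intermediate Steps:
U(A) = -2 + 2*A
√(t(17) + ((16521 + 12758) + U(-75))) = √(17² + ((16521 + 12758) + (-2 + 2*(-75)))) = √(289 + (29279 + (-2 - 150))) = √(289 + (29279 - 152)) = √(289 + 29127) = √29416 = 2*√7354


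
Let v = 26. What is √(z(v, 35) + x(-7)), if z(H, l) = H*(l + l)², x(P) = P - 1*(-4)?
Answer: √127397 ≈ 356.93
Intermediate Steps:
x(P) = 4 + P (x(P) = P + 4 = 4 + P)
z(H, l) = 4*H*l² (z(H, l) = H*(2*l)² = H*(4*l²) = 4*H*l²)
√(z(v, 35) + x(-7)) = √(4*26*35² + (4 - 7)) = √(4*26*1225 - 3) = √(127400 - 3) = √127397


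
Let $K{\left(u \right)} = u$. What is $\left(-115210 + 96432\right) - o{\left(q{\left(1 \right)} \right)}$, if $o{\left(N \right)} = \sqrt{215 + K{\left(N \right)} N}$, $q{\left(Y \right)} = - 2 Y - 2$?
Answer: $-18778 - \sqrt{231} \approx -18793.0$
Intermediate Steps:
$q{\left(Y \right)} = -2 - 2 Y$
$o{\left(N \right)} = \sqrt{215 + N^{2}}$ ($o{\left(N \right)} = \sqrt{215 + N N} = \sqrt{215 + N^{2}}$)
$\left(-115210 + 96432\right) - o{\left(q{\left(1 \right)} \right)} = \left(-115210 + 96432\right) - \sqrt{215 + \left(-2 - 2\right)^{2}} = -18778 - \sqrt{215 + \left(-2 - 2\right)^{2}} = -18778 - \sqrt{215 + \left(-4\right)^{2}} = -18778 - \sqrt{215 + 16} = -18778 - \sqrt{231}$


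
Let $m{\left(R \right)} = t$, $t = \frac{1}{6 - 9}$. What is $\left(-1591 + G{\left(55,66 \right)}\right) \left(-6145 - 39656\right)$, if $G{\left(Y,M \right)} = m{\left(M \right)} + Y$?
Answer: $70365603$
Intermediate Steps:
$t = - \frac{1}{3}$ ($t = \frac{1}{-3} = - \frac{1}{3} \approx -0.33333$)
$m{\left(R \right)} = - \frac{1}{3}$
$G{\left(Y,M \right)} = - \frac{1}{3} + Y$
$\left(-1591 + G{\left(55,66 \right)}\right) \left(-6145 - 39656\right) = \left(-1591 + \left(- \frac{1}{3} + 55\right)\right) \left(-6145 - 39656\right) = \left(-1591 + \frac{164}{3}\right) \left(-45801\right) = \left(- \frac{4609}{3}\right) \left(-45801\right) = 70365603$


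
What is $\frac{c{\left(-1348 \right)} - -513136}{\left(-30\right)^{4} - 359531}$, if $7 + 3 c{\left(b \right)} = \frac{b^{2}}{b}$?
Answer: $\frac{1538053}{1351407} \approx 1.1381$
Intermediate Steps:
$c{\left(b \right)} = - \frac{7}{3} + \frac{b}{3}$ ($c{\left(b \right)} = - \frac{7}{3} + \frac{b^{2} \frac{1}{b}}{3} = - \frac{7}{3} + \frac{b}{3}$)
$\frac{c{\left(-1348 \right)} - -513136}{\left(-30\right)^{4} - 359531} = \frac{\left(- \frac{7}{3} + \frac{1}{3} \left(-1348\right)\right) - -513136}{\left(-30\right)^{4} - 359531} = \frac{\left(- \frac{7}{3} - \frac{1348}{3}\right) + \left(-894324 + 1407460\right)}{810000 - 359531} = \frac{- \frac{1355}{3} + 513136}{450469} = \frac{1538053}{3} \cdot \frac{1}{450469} = \frac{1538053}{1351407}$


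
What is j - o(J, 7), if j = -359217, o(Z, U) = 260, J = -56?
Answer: -359477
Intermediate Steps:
j - o(J, 7) = -359217 - 1*260 = -359217 - 260 = -359477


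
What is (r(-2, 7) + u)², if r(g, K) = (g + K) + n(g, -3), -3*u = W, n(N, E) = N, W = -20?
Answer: 841/9 ≈ 93.444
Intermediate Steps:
u = 20/3 (u = -⅓*(-20) = 20/3 ≈ 6.6667)
r(g, K) = K + 2*g (r(g, K) = (g + K) + g = (K + g) + g = K + 2*g)
(r(-2, 7) + u)² = ((7 + 2*(-2)) + 20/3)² = ((7 - 4) + 20/3)² = (3 + 20/3)² = (29/3)² = 841/9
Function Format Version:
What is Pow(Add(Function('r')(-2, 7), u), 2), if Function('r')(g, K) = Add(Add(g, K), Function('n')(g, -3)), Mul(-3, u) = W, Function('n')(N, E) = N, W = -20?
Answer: Rational(841, 9) ≈ 93.444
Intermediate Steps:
u = Rational(20, 3) (u = Mul(Rational(-1, 3), -20) = Rational(20, 3) ≈ 6.6667)
Function('r')(g, K) = Add(K, Mul(2, g)) (Function('r')(g, K) = Add(Add(g, K), g) = Add(Add(K, g), g) = Add(K, Mul(2, g)))
Pow(Add(Function('r')(-2, 7), u), 2) = Pow(Add(Add(7, Mul(2, -2)), Rational(20, 3)), 2) = Pow(Add(Add(7, -4), Rational(20, 3)), 2) = Pow(Add(3, Rational(20, 3)), 2) = Pow(Rational(29, 3), 2) = Rational(841, 9)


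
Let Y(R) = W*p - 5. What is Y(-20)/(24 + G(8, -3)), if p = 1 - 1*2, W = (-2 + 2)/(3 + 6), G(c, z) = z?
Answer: -5/21 ≈ -0.23810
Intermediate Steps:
W = 0 (W = 0/9 = 0*(⅑) = 0)
p = -1 (p = 1 - 2 = -1)
Y(R) = -5 (Y(R) = 0*(-1) - 5 = 0 - 5 = -5)
Y(-20)/(24 + G(8, -3)) = -5/(24 - 3) = -5/21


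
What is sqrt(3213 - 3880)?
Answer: I*sqrt(667) ≈ 25.826*I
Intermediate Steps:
sqrt(3213 - 3880) = sqrt(-667) = I*sqrt(667)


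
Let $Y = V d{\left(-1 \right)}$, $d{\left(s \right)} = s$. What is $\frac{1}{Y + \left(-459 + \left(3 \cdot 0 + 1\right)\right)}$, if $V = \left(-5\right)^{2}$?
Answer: $- \frac{1}{483} \approx -0.0020704$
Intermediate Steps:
$V = 25$
$Y = -25$ ($Y = 25 \left(-1\right) = -25$)
$\frac{1}{Y + \left(-459 + \left(3 \cdot 0 + 1\right)\right)} = \frac{1}{-25 + \left(-459 + \left(3 \cdot 0 + 1\right)\right)} = \frac{1}{-25 + \left(-459 + \left(0 + 1\right)\right)} = \frac{1}{-25 + \left(-459 + 1\right)} = \frac{1}{-25 - 458} = \frac{1}{-483} = - \frac{1}{483}$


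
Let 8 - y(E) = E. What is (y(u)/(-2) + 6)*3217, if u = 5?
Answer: 28953/2 ≈ 14477.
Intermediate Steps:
y(E) = 8 - E
(y(u)/(-2) + 6)*3217 = ((8 - 1*5)/(-2) + 6)*3217 = (-(8 - 5)/2 + 6)*3217 = (-½*3 + 6)*3217 = (-3/2 + 6)*3217 = (9/2)*3217 = 28953/2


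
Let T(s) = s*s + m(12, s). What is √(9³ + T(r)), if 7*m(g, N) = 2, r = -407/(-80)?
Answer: √236820801/560 ≈ 27.480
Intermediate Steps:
r = 407/80 (r = -407*(-1/80) = 407/80 ≈ 5.0875)
m(g, N) = 2/7 (m(g, N) = (⅐)*2 = 2/7)
T(s) = 2/7 + s² (T(s) = s*s + 2/7 = s² + 2/7 = 2/7 + s²)
√(9³ + T(r)) = √(9³ + (2/7 + (407/80)²)) = √(729 + (2/7 + 165649/6400)) = √(729 + 1172343/44800) = √(33831543/44800) = √236820801/560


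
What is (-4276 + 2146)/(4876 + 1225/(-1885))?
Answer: -267670/612669 ≈ -0.43689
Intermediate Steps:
(-4276 + 2146)/(4876 + 1225/(-1885)) = -2130/(4876 + 1225*(-1/1885)) = -2130/(4876 - 245/377) = -2130/1838007/377 = -2130*377/1838007 = -267670/612669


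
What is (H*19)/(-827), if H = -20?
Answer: 380/827 ≈ 0.45949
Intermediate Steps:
(H*19)/(-827) = -20*19/(-827) = -380*(-1/827) = 380/827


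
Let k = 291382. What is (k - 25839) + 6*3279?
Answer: 285217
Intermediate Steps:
(k - 25839) + 6*3279 = (291382 - 25839) + 6*3279 = 265543 + 19674 = 285217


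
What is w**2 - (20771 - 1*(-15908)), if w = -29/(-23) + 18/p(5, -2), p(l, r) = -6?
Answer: -19401591/529 ≈ -36676.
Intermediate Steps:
w = -40/23 (w = -29/(-23) + 18/(-6) = -29*(-1/23) + 18*(-1/6) = 29/23 - 3 = -40/23 ≈ -1.7391)
w**2 - (20771 - 1*(-15908)) = (-40/23)**2 - (20771 - 1*(-15908)) = 1600/529 - (20771 + 15908) = 1600/529 - 1*36679 = 1600/529 - 36679 = -19401591/529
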